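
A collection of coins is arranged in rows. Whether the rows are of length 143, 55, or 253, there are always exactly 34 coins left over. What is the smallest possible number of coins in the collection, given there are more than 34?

16479

N − 34 must be a common multiple of 143, 55, and 253.
143 = 11 × 13
55 = 5 × 11
253 = 11 × 23
LCM(143, 55, 253) = 5 × 11 × 13 × 23 = 16445.
Smallest N > 34 is LCM + 34 = 16445 + 34 = 16479.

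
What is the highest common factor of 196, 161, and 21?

196 = 2^2 × 7^2
161 = 7 × 23
21 = 3 × 7
gcd(196, 161, 21) = 7.

7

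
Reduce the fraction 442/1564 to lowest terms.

13/46

442 = 2 × 13 × 17
1564 = 2^2 × 17 × 23
gcd(442, 1564) = 2 × 17 = 34.
Divide numerator and denominator by 34: 442/1564 = 13/46.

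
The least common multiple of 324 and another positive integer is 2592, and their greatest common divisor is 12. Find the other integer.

96

gcd × lcm = product of the two integers, so the other integer is (12 × 2592) / 324 = 96.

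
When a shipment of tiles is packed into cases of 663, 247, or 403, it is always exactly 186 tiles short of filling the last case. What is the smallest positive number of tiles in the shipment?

Being 186 short of a full case of size k means N ≡ −186 (mod k), i.e. N + 186 is a multiple of each size.
663 = 3 × 13 × 17
247 = 13 × 19
403 = 13 × 31
LCM(663, 247, 403) = 3 × 13 × 17 × 19 × 31 = 390507.
Smallest positive N is 390507 − 186 = 390321.

390321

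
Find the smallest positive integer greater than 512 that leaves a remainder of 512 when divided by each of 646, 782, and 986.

N − 512 must be a common multiple of 646, 782, and 986.
646 = 2 × 17 × 19
782 = 2 × 17 × 23
986 = 2 × 17 × 29
LCM(646, 782, 986) = 2 × 17 × 19 × 23 × 29 = 430882.
Smallest N > 512 is LCM + 512 = 430882 + 512 = 431394.

431394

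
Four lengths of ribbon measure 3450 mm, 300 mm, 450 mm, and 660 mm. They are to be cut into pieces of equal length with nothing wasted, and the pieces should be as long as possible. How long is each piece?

30 mm

The greatest length dividing all of 3450, 300, 450, and 660 is their gcd.
3450 = 2 × 3 × 5^2 × 23
300 = 2^2 × 3 × 5^2
450 = 2 × 3^2 × 5^2
660 = 2^2 × 3 × 5 × 11
gcd(3450, 300, 450, 660) = 2 × 3 × 5 = 30.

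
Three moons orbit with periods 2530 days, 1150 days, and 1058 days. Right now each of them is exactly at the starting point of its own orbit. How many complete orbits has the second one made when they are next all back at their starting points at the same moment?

253 orbits

They are all back at their starting positions together after one LCM of the periods.
2530 = 2 × 5 × 11 × 23
1150 = 2 × 5^2 × 23
1058 = 2 × 23^2
LCM(2530, 1150, 1058) = 2 × 5^2 × 11 × 23^2 = 290950.
Orbits for period 1150: 290950 / 1150 = 253.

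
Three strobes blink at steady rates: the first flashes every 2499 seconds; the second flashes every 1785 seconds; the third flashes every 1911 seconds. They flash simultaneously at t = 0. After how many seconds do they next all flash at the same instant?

162435 seconds

The first simultaneous occurrence is after LCM of the individual periods.
2499 = 3 × 7^2 × 17
1785 = 3 × 5 × 7 × 17
1911 = 3 × 7^2 × 13
LCM(2499, 1785, 1911) = 3 × 5 × 7^2 × 13 × 17 = 162435.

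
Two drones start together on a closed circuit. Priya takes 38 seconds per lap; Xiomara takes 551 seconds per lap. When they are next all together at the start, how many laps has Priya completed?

29 laps

The first common completion time is the LCM of the periods.
38 = 2 × 19
551 = 19 × 29
LCM(38, 551) = 2 × 19 × 29 = 1102.
Laps for period 38: 1102 / 38 = 29.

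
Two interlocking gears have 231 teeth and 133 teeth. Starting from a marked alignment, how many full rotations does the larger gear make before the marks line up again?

19 rotations

They are all back at their starting positions together after one LCM of the periods.
231 = 3 × 7 × 11
133 = 7 × 19
LCM(231, 133) = 3 × 7 × 11 × 19 = 4389.
Rotations for period 231: 4389 / 231 = 19.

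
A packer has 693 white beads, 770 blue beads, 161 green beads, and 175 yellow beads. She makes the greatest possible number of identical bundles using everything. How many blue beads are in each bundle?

Number of bundles = gcd(693, 770, 161, 175).
693 = 3^2 × 7 × 11
770 = 2 × 5 × 7 × 11
161 = 7 × 23
175 = 5^2 × 7
gcd(693, 770, 161, 175) = 7.
blue beads per bundle = 770 / 7 = 110.

110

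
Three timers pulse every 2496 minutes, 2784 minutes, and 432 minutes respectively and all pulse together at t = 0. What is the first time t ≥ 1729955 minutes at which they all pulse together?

1954368 minutes

Joint pulses occur at multiples of LCM(2496, 2784, 432).
2496 = 2^6 × 3 × 13
2784 = 2^5 × 3 × 29
432 = 2^4 × 3^3
LCM(2496, 2784, 432) = 2^6 × 3^3 × 13 × 29 = 651456.
Smallest multiple of 651456 that is ≥ 1729955: ⌈1729955/651456⌉ × 651456 = 3 × 651456 = 1954368.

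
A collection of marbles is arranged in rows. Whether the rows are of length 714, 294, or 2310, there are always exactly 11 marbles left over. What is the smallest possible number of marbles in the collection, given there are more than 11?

274901

N − 11 must be a common multiple of 714, 294, and 2310.
714 = 2 × 3 × 7 × 17
294 = 2 × 3 × 7^2
2310 = 2 × 3 × 5 × 7 × 11
LCM(714, 294, 2310) = 2 × 3 × 5 × 7^2 × 11 × 17 = 274890.
Smallest N > 11 is LCM + 11 = 274890 + 11 = 274901.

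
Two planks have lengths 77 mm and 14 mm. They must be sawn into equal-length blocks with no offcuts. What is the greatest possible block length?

The block length must divide every plank, so the greatest is gcd(77, 14).
77 = 7 × 11
14 = 2 × 7
gcd(77, 14) = 7.

7 mm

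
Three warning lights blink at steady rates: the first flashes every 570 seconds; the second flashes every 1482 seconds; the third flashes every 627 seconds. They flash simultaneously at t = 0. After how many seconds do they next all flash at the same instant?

The first simultaneous occurrence is after LCM of the individual periods.
570 = 2 × 3 × 5 × 19
1482 = 2 × 3 × 13 × 19
627 = 3 × 11 × 19
LCM(570, 1482, 627) = 2 × 3 × 5 × 11 × 13 × 19 = 81510.

81510 seconds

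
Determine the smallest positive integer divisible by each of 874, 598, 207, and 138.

102258

874 = 2 × 19 × 23
598 = 2 × 13 × 23
207 = 3^2 × 23
138 = 2 × 3 × 23
LCM(874, 598, 207, 138) = 2 × 3^2 × 13 × 19 × 23 = 102258.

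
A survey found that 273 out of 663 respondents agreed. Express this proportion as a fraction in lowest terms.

7/17

273 = 3 × 7 × 13
663 = 3 × 13 × 17
gcd(273, 663) = 3 × 13 = 39.
Divide numerator and denominator by 39: 273/663 = 7/17.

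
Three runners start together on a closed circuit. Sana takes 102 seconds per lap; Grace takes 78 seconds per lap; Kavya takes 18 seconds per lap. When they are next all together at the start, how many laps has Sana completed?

39 laps

All finish a whole number of cycles simultaneously at t = LCM of the periods.
102 = 2 × 3 × 17
78 = 2 × 3 × 13
18 = 2 × 3^2
LCM(102, 78, 18) = 2 × 3^2 × 13 × 17 = 3978.
Laps for period 102: 3978 / 102 = 39.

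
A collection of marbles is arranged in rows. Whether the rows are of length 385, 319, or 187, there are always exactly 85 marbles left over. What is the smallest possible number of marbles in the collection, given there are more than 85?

N − 85 must be a common multiple of 385, 319, and 187.
385 = 5 × 7 × 11
319 = 11 × 29
187 = 11 × 17
LCM(385, 319, 187) = 5 × 7 × 11 × 17 × 29 = 189805.
Smallest N > 85 is LCM + 85 = 189805 + 85 = 189890.

189890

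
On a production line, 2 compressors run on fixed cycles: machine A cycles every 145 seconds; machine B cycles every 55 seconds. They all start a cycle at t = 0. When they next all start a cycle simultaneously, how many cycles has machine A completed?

The first common completion time is the LCM of the periods.
145 = 5 × 29
55 = 5 × 11
LCM(145, 55) = 5 × 11 × 29 = 1595.
Cycles for period 145: 1595 / 145 = 11.

11 cycles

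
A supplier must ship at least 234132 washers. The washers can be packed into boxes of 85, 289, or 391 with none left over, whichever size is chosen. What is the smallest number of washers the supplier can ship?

265880

The number of washers must be a common multiple of 85, 289, and 391, so a multiple of their LCM.
85 = 5 × 17
289 = 17^2
391 = 17 × 23
LCM(85, 289, 391) = 5 × 17^2 × 23 = 33235.
Smallest multiple of 33235 that is ≥ 234132: ⌈234132/33235⌉ × 33235 = 8 × 33235 = 265880.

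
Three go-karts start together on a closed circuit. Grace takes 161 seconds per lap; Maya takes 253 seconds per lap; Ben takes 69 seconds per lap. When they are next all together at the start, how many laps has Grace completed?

33 laps

They are all back at their starting positions together after one LCM of the periods.
161 = 7 × 23
253 = 11 × 23
69 = 3 × 23
LCM(161, 253, 69) = 3 × 7 × 11 × 23 = 5313.
Laps for period 161: 5313 / 161 = 33.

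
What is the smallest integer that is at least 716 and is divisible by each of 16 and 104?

The integer must be a common multiple of 16 and 104, so a multiple of their LCM.
16 = 2^4
104 = 2^3 × 13
LCM(16, 104) = 2^4 × 13 = 208.
Smallest multiple of 208 that is ≥ 716: ⌈716/208⌉ × 208 = 4 × 208 = 832.

832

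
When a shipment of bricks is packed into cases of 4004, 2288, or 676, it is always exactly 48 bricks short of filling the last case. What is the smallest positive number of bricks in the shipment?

Being 48 short of a full case of size k means N ≡ −48 (mod k), i.e. N + 48 is a multiple of each size.
4004 = 2^2 × 7 × 11 × 13
2288 = 2^4 × 11 × 13
676 = 2^2 × 13^2
LCM(4004, 2288, 676) = 2^4 × 7 × 11 × 13^2 = 208208.
Smallest positive N is 208208 − 48 = 208160.

208160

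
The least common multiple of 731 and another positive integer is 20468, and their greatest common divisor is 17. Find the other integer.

gcd × lcm = product of the two integers, so the other integer is (17 × 20468) / 731 = 476.

476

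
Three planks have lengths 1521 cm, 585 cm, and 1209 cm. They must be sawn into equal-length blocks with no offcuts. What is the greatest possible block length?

The block length must divide every plank, so the greatest is gcd(1521, 585, 1209).
1521 = 3^2 × 13^2
585 = 3^2 × 5 × 13
1209 = 3 × 13 × 31
gcd(1521, 585, 1209) = 3 × 13 = 39.

39 cm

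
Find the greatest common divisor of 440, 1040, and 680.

440 = 2^3 × 5 × 11
1040 = 2^4 × 5 × 13
680 = 2^3 × 5 × 17
gcd(440, 1040, 680) = 2^3 × 5 = 40.

40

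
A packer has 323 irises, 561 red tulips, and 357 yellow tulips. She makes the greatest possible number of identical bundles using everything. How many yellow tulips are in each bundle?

Number of bundles = gcd(323, 561, 357).
323 = 17 × 19
561 = 3 × 11 × 17
357 = 3 × 7 × 17
gcd(323, 561, 357) = 17.
yellow tulips per bundle = 357 / 17 = 21.

21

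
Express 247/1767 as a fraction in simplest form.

13/93

247 = 13 × 19
1767 = 3 × 19 × 31
gcd(247, 1767) = 19.
Divide numerator and denominator by 19: 247/1767 = 13/93.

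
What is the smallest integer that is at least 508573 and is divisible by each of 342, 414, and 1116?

The integer must be a common multiple of 342, 414, and 1116, so a multiple of their LCM.
342 = 2 × 3^2 × 19
414 = 2 × 3^2 × 23
1116 = 2^2 × 3^2 × 31
LCM(342, 414, 1116) = 2^2 × 3^2 × 19 × 23 × 31 = 487692.
Smallest multiple of 487692 that is ≥ 508573: ⌈508573/487692⌉ × 487692 = 2 × 487692 = 975384.

975384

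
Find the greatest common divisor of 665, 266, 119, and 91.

665 = 5 × 7 × 19
266 = 2 × 7 × 19
119 = 7 × 17
91 = 7 × 13
gcd(665, 266, 119, 91) = 7.

7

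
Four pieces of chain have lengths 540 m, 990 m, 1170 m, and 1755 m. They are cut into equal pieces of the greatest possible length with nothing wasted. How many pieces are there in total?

99

Piece length = gcd(540, 990, 1170, 1755).
540 = 2^2 × 3^3 × 5
990 = 2 × 3^2 × 5 × 11
1170 = 2 × 3^2 × 5 × 13
1755 = 3^3 × 5 × 13
gcd(540, 990, 1170, 1755) = 3^2 × 5 = 45.
Total pieces = 540/45 + 990/45 + 1170/45 + 1755/45 = 12 + 22 + 26 + 39 = 99.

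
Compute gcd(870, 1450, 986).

58

870 = 2 × 3 × 5 × 29
1450 = 2 × 5^2 × 29
986 = 2 × 17 × 29
gcd(870, 1450, 986) = 2 × 29 = 58.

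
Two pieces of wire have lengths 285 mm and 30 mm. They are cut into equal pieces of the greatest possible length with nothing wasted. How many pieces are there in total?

21

Piece length = gcd(285, 30).
285 = 3 × 5 × 19
30 = 2 × 3 × 5
gcd(285, 30) = 3 × 5 = 15.
Total pieces = 285/15 + 30/15 = 19 + 2 = 21.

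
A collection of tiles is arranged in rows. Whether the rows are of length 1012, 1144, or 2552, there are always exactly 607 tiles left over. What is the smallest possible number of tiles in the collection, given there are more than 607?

N − 607 must be a common multiple of 1012, 1144, and 2552.
1012 = 2^2 × 11 × 23
1144 = 2^3 × 11 × 13
2552 = 2^3 × 11 × 29
LCM(1012, 1144, 2552) = 2^3 × 11 × 13 × 23 × 29 = 763048.
Smallest N > 607 is LCM + 607 = 763048 + 607 = 763655.

763655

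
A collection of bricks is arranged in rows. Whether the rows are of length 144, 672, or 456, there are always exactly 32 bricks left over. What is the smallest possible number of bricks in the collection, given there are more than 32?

38336

N − 32 must be a common multiple of 144, 672, and 456.
144 = 2^4 × 3^2
672 = 2^5 × 3 × 7
456 = 2^3 × 3 × 19
LCM(144, 672, 456) = 2^5 × 3^2 × 7 × 19 = 38304.
Smallest N > 32 is LCM + 32 = 38304 + 32 = 38336.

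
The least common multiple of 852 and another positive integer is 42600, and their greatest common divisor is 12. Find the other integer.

600

gcd × lcm = product of the two integers, so the other integer is (12 × 42600) / 852 = 600.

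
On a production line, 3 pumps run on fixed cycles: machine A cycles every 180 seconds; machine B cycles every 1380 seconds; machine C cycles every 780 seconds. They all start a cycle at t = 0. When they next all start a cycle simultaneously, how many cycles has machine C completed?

All finish a whole number of cycles simultaneously at t = LCM of the periods.
180 = 2^2 × 3^2 × 5
1380 = 2^2 × 3 × 5 × 23
780 = 2^2 × 3 × 5 × 13
LCM(180, 1380, 780) = 2^2 × 3^2 × 5 × 13 × 23 = 53820.
Cycles for period 780: 53820 / 780 = 69.

69 cycles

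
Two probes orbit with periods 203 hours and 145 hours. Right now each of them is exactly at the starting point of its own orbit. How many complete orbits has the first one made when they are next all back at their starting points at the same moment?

5 orbits

They are all back at their starting positions together after one LCM of the periods.
203 = 7 × 29
145 = 5 × 29
LCM(203, 145) = 5 × 7 × 29 = 1015.
Orbits for period 203: 1015 / 203 = 5.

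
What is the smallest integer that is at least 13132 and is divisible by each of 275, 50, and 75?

13200

The integer must be a common multiple of 275, 50, and 75, so a multiple of their LCM.
275 = 5^2 × 11
50 = 2 × 5^2
75 = 3 × 5^2
LCM(275, 50, 75) = 2 × 3 × 5^2 × 11 = 1650.
Smallest multiple of 1650 that is ≥ 13132: ⌈13132/1650⌉ × 1650 = 8 × 1650 = 13200.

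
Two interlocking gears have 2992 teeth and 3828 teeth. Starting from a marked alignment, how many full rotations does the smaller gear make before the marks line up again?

87 rotations

The first common completion time is the LCM of the periods.
2992 = 2^4 × 11 × 17
3828 = 2^2 × 3 × 11 × 29
LCM(2992, 3828) = 2^4 × 3 × 11 × 17 × 29 = 260304.
Rotations for period 2992: 260304 / 2992 = 87.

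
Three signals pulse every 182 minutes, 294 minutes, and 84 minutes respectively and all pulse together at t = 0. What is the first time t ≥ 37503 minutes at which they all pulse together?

38220 minutes

Joint pulses occur at multiples of LCM(182, 294, 84).
182 = 2 × 7 × 13
294 = 2 × 3 × 7^2
84 = 2^2 × 3 × 7
LCM(182, 294, 84) = 2^2 × 3 × 7^2 × 13 = 7644.
Smallest multiple of 7644 that is ≥ 37503: ⌈37503/7644⌉ × 7644 = 5 × 7644 = 38220.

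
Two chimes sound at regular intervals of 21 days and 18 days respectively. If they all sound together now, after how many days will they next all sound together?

We need the least common multiple of the intervals.
21 = 3 × 7
18 = 2 × 3^2
LCM(21, 18) = 2 × 3^2 × 7 = 126.

126 days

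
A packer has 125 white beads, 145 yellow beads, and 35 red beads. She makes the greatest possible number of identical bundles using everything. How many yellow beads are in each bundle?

Number of bundles = gcd(125, 145, 35).
125 = 5^3
145 = 5 × 29
35 = 5 × 7
gcd(125, 145, 35) = 5.
yellow beads per bundle = 145 / 5 = 29.

29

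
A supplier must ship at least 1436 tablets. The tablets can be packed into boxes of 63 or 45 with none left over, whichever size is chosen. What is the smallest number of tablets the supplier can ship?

1575

The number of tablets must be a common multiple of 63 and 45, so a multiple of their LCM.
63 = 3^2 × 7
45 = 3^2 × 5
LCM(63, 45) = 3^2 × 5 × 7 = 315.
Smallest multiple of 315 that is ≥ 1436: ⌈1436/315⌉ × 315 = 5 × 315 = 1575.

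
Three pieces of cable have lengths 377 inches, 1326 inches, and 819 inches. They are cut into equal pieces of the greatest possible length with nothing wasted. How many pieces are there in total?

194

Piece length = gcd(377, 1326, 819).
377 = 13 × 29
1326 = 2 × 3 × 13 × 17
819 = 3^2 × 7 × 13
gcd(377, 1326, 819) = 13.
Total pieces = 377/13 + 1326/13 + 819/13 = 29 + 102 + 63 = 194.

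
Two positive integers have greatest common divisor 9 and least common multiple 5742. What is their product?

For any two positive integers, gcd × lcm = product = 9 × 5742 = 51678.

51678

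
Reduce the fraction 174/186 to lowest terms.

29/31

174 = 2 × 3 × 29
186 = 2 × 3 × 31
gcd(174, 186) = 2 × 3 = 6.
Divide numerator and denominator by 6: 174/186 = 29/31.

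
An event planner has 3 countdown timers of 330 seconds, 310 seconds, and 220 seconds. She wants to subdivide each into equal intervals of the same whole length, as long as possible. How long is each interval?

10 seconds

The interval must divide each timer length; the longest such is the gcd.
330 = 2 × 3 × 5 × 11
310 = 2 × 5 × 31
220 = 2^2 × 5 × 11
gcd(330, 310, 220) = 2 × 5 = 10.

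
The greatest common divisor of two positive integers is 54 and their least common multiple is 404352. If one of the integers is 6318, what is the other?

3456

For two integers, gcd × lcm = product, so the other is (54 × 404352) / 6318 = 21835008 / 6318 = 3456.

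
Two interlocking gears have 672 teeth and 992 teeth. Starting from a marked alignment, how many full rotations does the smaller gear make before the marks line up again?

31 rotations

The first common completion time is the LCM of the periods.
672 = 2^5 × 3 × 7
992 = 2^5 × 31
LCM(672, 992) = 2^5 × 3 × 7 × 31 = 20832.
Rotations for period 672: 20832 / 672 = 31.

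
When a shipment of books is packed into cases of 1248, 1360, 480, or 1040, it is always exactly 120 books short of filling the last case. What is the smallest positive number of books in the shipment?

Being 120 short of a full case of size k means N ≡ −120 (mod k), i.e. N + 120 is a multiple of each size.
1248 = 2^5 × 3 × 13
1360 = 2^4 × 5 × 17
480 = 2^5 × 3 × 5
1040 = 2^4 × 5 × 13
LCM(1248, 1360, 480, 1040) = 2^5 × 3 × 5 × 13 × 17 = 106080.
Smallest positive N is 106080 − 120 = 105960.

105960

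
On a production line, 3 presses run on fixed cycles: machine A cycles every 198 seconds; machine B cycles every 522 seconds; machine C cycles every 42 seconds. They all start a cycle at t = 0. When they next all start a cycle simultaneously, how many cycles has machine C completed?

957 cycles

All finish a whole number of cycles simultaneously at t = LCM of the periods.
198 = 2 × 3^2 × 11
522 = 2 × 3^2 × 29
42 = 2 × 3 × 7
LCM(198, 522, 42) = 2 × 3^2 × 7 × 11 × 29 = 40194.
Cycles for period 42: 40194 / 42 = 957.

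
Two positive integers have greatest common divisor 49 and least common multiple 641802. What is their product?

For any two positive integers, gcd × lcm = product = 49 × 641802 = 31448298.

31448298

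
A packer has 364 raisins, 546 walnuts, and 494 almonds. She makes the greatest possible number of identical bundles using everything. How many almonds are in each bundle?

Number of bundles = gcd(364, 546, 494).
364 = 2^2 × 7 × 13
546 = 2 × 3 × 7 × 13
494 = 2 × 13 × 19
gcd(364, 546, 494) = 2 × 13 = 26.
almonds per bundle = 494 / 26 = 19.

19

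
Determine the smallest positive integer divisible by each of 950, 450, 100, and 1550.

950 = 2 × 5^2 × 19
450 = 2 × 3^2 × 5^2
100 = 2^2 × 5^2
1550 = 2 × 5^2 × 31
LCM(950, 450, 100, 1550) = 2^2 × 3^2 × 5^2 × 19 × 31 = 530100.

530100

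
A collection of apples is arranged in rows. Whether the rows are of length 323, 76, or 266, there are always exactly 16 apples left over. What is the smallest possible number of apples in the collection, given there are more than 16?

9060

N − 16 must be a common multiple of 323, 76, and 266.
323 = 17 × 19
76 = 2^2 × 19
266 = 2 × 7 × 19
LCM(323, 76, 266) = 2^2 × 7 × 17 × 19 = 9044.
Smallest N > 16 is LCM + 16 = 9044 + 16 = 9060.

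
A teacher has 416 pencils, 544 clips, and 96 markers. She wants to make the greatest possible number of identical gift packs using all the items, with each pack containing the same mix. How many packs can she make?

The pack count must divide each quantity, so the greatest is gcd(416, 544, 96).
416 = 2^5 × 13
544 = 2^5 × 17
96 = 2^5 × 3
gcd(416, 544, 96) = 2^5 = 32.

32 packs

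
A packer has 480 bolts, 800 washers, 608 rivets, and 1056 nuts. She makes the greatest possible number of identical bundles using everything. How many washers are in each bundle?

Number of bundles = gcd(480, 800, 608, 1056).
480 = 2^5 × 3 × 5
800 = 2^5 × 5^2
608 = 2^5 × 19
1056 = 2^5 × 3 × 11
gcd(480, 800, 608, 1056) = 2^5 = 32.
washers per bundle = 800 / 32 = 25.

25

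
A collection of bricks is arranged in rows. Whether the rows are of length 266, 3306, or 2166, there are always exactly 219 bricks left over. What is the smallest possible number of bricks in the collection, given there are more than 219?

N − 219 must be a common multiple of 266, 3306, and 2166.
266 = 2 × 7 × 19
3306 = 2 × 3 × 19 × 29
2166 = 2 × 3 × 19^2
LCM(266, 3306, 2166) = 2 × 3 × 7 × 19^2 × 29 = 439698.
Smallest N > 219 is LCM + 219 = 439698 + 219 = 439917.

439917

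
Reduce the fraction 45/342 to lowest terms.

5/38

45 = 3^2 × 5
342 = 2 × 3^2 × 19
gcd(45, 342) = 3^2 = 9.
Divide numerator and denominator by 9: 45/342 = 5/38.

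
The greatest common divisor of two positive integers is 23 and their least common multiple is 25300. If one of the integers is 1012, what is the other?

575

For two integers, gcd × lcm = product, so the other is (23 × 25300) / 1012 = 581900 / 1012 = 575.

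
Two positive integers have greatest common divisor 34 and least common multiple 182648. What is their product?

For any two positive integers, gcd × lcm = product = 34 × 182648 = 6210032.

6210032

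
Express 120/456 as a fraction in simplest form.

5/19

120 = 2^3 × 3 × 5
456 = 2^3 × 3 × 19
gcd(120, 456) = 2^3 × 3 = 24.
Divide numerator and denominator by 24: 120/456 = 5/19.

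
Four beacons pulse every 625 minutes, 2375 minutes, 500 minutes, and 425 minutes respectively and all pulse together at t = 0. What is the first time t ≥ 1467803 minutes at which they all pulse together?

1615000 minutes

Joint pulses occur at multiples of LCM(625, 2375, 500, 425).
625 = 5^4
2375 = 5^3 × 19
500 = 2^2 × 5^3
425 = 5^2 × 17
LCM(625, 2375, 500, 425) = 2^2 × 5^4 × 17 × 19 = 807500.
Smallest multiple of 807500 that is ≥ 1467803: ⌈1467803/807500⌉ × 807500 = 2 × 807500 = 1615000.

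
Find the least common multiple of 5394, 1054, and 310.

458490

5394 = 2 × 3 × 29 × 31
1054 = 2 × 17 × 31
310 = 2 × 5 × 31
LCM(5394, 1054, 310) = 2 × 3 × 5 × 17 × 29 × 31 = 458490.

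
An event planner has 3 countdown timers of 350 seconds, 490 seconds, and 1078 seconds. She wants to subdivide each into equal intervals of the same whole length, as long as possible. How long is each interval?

14 seconds

The interval must divide each timer length; the longest such is the gcd.
350 = 2 × 5^2 × 7
490 = 2 × 5 × 7^2
1078 = 2 × 7^2 × 11
gcd(350, 490, 1078) = 2 × 7 = 14.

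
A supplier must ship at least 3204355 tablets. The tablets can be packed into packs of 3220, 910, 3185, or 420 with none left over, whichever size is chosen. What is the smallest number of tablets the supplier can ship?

3516240

The number of tablets must be a common multiple of 3220, 910, 3185, and 420, so a multiple of their LCM.
3220 = 2^2 × 5 × 7 × 23
910 = 2 × 5 × 7 × 13
3185 = 5 × 7^2 × 13
420 = 2^2 × 3 × 5 × 7
LCM(3220, 910, 3185, 420) = 2^2 × 3 × 5 × 7^2 × 13 × 23 = 879060.
Smallest multiple of 879060 that is ≥ 3204355: ⌈3204355/879060⌉ × 879060 = 4 × 879060 = 3516240.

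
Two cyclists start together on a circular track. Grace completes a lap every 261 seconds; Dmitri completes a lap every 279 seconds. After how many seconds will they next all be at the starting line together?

They coincide at every common multiple of the periods; the first is the LCM.
261 = 3^2 × 29
279 = 3^2 × 31
LCM(261, 279) = 3^2 × 29 × 31 = 8091.

8091 seconds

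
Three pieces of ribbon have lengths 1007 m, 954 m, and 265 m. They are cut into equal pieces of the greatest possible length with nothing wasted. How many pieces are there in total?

Piece length = gcd(1007, 954, 265).
1007 = 19 × 53
954 = 2 × 3^2 × 53
265 = 5 × 53
gcd(1007, 954, 265) = 53.
Total pieces = 1007/53 + 954/53 + 265/53 = 19 + 18 + 5 = 42.

42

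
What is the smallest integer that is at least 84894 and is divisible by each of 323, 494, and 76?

The integer must be a common multiple of 323, 494, and 76, so a multiple of their LCM.
323 = 17 × 19
494 = 2 × 13 × 19
76 = 2^2 × 19
LCM(323, 494, 76) = 2^2 × 13 × 17 × 19 = 16796.
Smallest multiple of 16796 that is ≥ 84894: ⌈84894/16796⌉ × 16796 = 6 × 16796 = 100776.

100776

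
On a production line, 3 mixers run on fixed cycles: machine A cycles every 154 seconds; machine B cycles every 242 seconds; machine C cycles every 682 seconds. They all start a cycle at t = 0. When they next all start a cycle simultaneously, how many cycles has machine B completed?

They are all back at their starting positions together after one LCM of the periods.
154 = 2 × 7 × 11
242 = 2 × 11^2
682 = 2 × 11 × 31
LCM(154, 242, 682) = 2 × 7 × 11^2 × 31 = 52514.
Cycles for period 242: 52514 / 242 = 217.

217 cycles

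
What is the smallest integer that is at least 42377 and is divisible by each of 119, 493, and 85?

The integer must be a common multiple of 119, 493, and 85, so a multiple of their LCM.
119 = 7 × 17
493 = 17 × 29
85 = 5 × 17
LCM(119, 493, 85) = 5 × 7 × 17 × 29 = 17255.
Smallest multiple of 17255 that is ≥ 42377: ⌈42377/17255⌉ × 17255 = 3 × 17255 = 51765.

51765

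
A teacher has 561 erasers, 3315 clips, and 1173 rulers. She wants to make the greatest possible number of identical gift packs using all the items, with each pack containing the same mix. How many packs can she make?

The pack count must divide each quantity, so the greatest is gcd(561, 3315, 1173).
561 = 3 × 11 × 17
3315 = 3 × 5 × 13 × 17
1173 = 3 × 17 × 23
gcd(561, 3315, 1173) = 3 × 17 = 51.

51 packs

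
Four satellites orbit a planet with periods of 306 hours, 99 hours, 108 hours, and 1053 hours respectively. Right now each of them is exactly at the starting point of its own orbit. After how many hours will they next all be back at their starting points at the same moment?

We need the least common multiple of the intervals.
306 = 2 × 3^2 × 17
99 = 3^2 × 11
108 = 2^2 × 3^3
1053 = 3^4 × 13
LCM(306, 99, 108, 1053) = 2^2 × 3^4 × 11 × 13 × 17 = 787644.

787644 hours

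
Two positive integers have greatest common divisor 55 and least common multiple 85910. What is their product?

For any two positive integers, gcd × lcm = product = 55 × 85910 = 4725050.

4725050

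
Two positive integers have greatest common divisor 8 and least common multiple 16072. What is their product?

For any two positive integers, gcd × lcm = product = 8 × 16072 = 128576.

128576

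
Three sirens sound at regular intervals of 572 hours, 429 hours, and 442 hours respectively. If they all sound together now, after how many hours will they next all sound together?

They coincide at every common multiple of the periods; the first is the LCM.
572 = 2^2 × 11 × 13
429 = 3 × 11 × 13
442 = 2 × 13 × 17
LCM(572, 429, 442) = 2^2 × 3 × 11 × 13 × 17 = 29172.

29172 hours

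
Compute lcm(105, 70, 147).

105 = 3 × 5 × 7
70 = 2 × 5 × 7
147 = 3 × 7^2
LCM(105, 70, 147) = 2 × 3 × 5 × 7^2 = 1470.

1470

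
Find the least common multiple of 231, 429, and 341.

231 = 3 × 7 × 11
429 = 3 × 11 × 13
341 = 11 × 31
LCM(231, 429, 341) = 3 × 7 × 11 × 13 × 31 = 93093.

93093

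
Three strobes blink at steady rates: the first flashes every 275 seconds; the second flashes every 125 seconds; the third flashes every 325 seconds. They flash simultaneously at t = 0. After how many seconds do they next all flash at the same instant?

The first simultaneous occurrence is after LCM of the individual periods.
275 = 5^2 × 11
125 = 5^3
325 = 5^2 × 13
LCM(275, 125, 325) = 5^3 × 11 × 13 = 17875.

17875 seconds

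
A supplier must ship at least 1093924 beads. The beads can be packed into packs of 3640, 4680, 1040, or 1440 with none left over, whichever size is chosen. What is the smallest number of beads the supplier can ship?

1179360

The number of beads must be a common multiple of 3640, 4680, 1040, and 1440, so a multiple of their LCM.
3640 = 2^3 × 5 × 7 × 13
4680 = 2^3 × 3^2 × 5 × 13
1040 = 2^4 × 5 × 13
1440 = 2^5 × 3^2 × 5
LCM(3640, 4680, 1040, 1440) = 2^5 × 3^2 × 5 × 7 × 13 = 131040.
Smallest multiple of 131040 that is ≥ 1093924: ⌈1093924/131040⌉ × 131040 = 9 × 131040 = 1179360.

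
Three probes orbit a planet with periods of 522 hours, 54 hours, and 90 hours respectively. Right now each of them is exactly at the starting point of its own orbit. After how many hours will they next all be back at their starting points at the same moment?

7830 hours

The first simultaneous occurrence is after LCM of the individual periods.
522 = 2 × 3^2 × 29
54 = 2 × 3^3
90 = 2 × 3^2 × 5
LCM(522, 54, 90) = 2 × 3^3 × 5 × 29 = 7830.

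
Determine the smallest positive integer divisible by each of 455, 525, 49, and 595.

812175

455 = 5 × 7 × 13
525 = 3 × 5^2 × 7
49 = 7^2
595 = 5 × 7 × 17
LCM(455, 525, 49, 595) = 3 × 5^2 × 7^2 × 13 × 17 = 812175.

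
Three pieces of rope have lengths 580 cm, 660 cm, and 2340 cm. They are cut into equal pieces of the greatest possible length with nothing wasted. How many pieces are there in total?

Piece length = gcd(580, 660, 2340).
580 = 2^2 × 5 × 29
660 = 2^2 × 3 × 5 × 11
2340 = 2^2 × 3^2 × 5 × 13
gcd(580, 660, 2340) = 2^2 × 5 = 20.
Total pieces = 580/20 + 660/20 + 2340/20 = 29 + 33 + 117 = 179.

179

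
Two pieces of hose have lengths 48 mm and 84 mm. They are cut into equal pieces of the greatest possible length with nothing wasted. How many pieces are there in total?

Piece length = gcd(48, 84).
48 = 2^4 × 3
84 = 2^2 × 3 × 7
gcd(48, 84) = 2^2 × 3 = 12.
Total pieces = 48/12 + 84/12 = 4 + 7 = 11.

11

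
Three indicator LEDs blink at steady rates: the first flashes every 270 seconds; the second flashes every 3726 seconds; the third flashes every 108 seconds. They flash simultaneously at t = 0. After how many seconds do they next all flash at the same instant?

37260 seconds

We need the least common multiple of the intervals.
270 = 2 × 3^3 × 5
3726 = 2 × 3^4 × 23
108 = 2^2 × 3^3
LCM(270, 3726, 108) = 2^2 × 3^4 × 5 × 23 = 37260.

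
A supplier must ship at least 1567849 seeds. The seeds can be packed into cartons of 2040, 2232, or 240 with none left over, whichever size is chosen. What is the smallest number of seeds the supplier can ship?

The number of seeds must be a common multiple of 2040, 2232, and 240, so a multiple of their LCM.
2040 = 2^3 × 3 × 5 × 17
2232 = 2^3 × 3^2 × 31
240 = 2^4 × 3 × 5
LCM(2040, 2232, 240) = 2^4 × 3^2 × 5 × 17 × 31 = 379440.
Smallest multiple of 379440 that is ≥ 1567849: ⌈1567849/379440⌉ × 379440 = 5 × 379440 = 1897200.

1897200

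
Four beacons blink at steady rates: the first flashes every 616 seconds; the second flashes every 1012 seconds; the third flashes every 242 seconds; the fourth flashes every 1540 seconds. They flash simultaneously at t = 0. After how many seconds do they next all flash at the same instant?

779240 seconds

We need the least common multiple of the intervals.
616 = 2^3 × 7 × 11
1012 = 2^2 × 11 × 23
242 = 2 × 11^2
1540 = 2^2 × 5 × 7 × 11
LCM(616, 1012, 242, 1540) = 2^3 × 5 × 7 × 11^2 × 23 = 779240.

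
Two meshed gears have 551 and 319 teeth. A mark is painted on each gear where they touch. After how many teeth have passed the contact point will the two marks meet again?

We need the least common multiple of the intervals.
551 = 19 × 29
319 = 11 × 29
LCM(551, 319) = 11 × 19 × 29 = 6061.

6061 teeth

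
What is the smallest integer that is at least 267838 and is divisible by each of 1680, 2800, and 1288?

386400

The integer must be a common multiple of 1680, 2800, and 1288, so a multiple of their LCM.
1680 = 2^4 × 3 × 5 × 7
2800 = 2^4 × 5^2 × 7
1288 = 2^3 × 7 × 23
LCM(1680, 2800, 1288) = 2^4 × 3 × 5^2 × 7 × 23 = 193200.
Smallest multiple of 193200 that is ≥ 267838: ⌈267838/193200⌉ × 193200 = 2 × 193200 = 386400.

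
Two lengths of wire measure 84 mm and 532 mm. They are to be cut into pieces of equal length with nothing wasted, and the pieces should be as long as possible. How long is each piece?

The greatest length dividing all of 84 and 532 is their gcd.
84 = 2^2 × 3 × 7
532 = 2^2 × 7 × 19
gcd(84, 532) = 2^2 × 7 = 28.

28 mm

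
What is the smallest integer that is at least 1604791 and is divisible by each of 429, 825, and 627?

The integer must be a common multiple of 429, 825, and 627, so a multiple of their LCM.
429 = 3 × 11 × 13
825 = 3 × 5^2 × 11
627 = 3 × 11 × 19
LCM(429, 825, 627) = 3 × 5^2 × 11 × 13 × 19 = 203775.
Smallest multiple of 203775 that is ≥ 1604791: ⌈1604791/203775⌉ × 203775 = 8 × 203775 = 1630200.

1630200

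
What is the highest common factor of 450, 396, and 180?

450 = 2 × 3^2 × 5^2
396 = 2^2 × 3^2 × 11
180 = 2^2 × 3^2 × 5
gcd(450, 396, 180) = 2 × 3^2 = 18.

18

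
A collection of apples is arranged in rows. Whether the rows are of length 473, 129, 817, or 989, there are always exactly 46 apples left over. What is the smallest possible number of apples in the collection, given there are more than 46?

620149

N − 46 must be a common multiple of 473, 129, 817, and 989.
473 = 11 × 43
129 = 3 × 43
817 = 19 × 43
989 = 23 × 43
LCM(473, 129, 817, 989) = 3 × 11 × 19 × 23 × 43 = 620103.
Smallest N > 46 is LCM + 46 = 620103 + 46 = 620149.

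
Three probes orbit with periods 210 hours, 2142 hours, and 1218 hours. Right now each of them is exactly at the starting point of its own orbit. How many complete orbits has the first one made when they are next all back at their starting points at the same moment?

1479 orbits

The first common completion time is the LCM of the periods.
210 = 2 × 3 × 5 × 7
2142 = 2 × 3^2 × 7 × 17
1218 = 2 × 3 × 7 × 29
LCM(210, 2142, 1218) = 2 × 3^2 × 5 × 7 × 17 × 29 = 310590.
Orbits for period 210: 310590 / 210 = 1479.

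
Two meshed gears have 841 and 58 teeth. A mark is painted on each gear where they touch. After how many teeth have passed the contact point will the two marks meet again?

1682 teeth

We need the least common multiple of the intervals.
841 = 29^2
58 = 2 × 29
LCM(841, 58) = 2 × 29^2 = 1682.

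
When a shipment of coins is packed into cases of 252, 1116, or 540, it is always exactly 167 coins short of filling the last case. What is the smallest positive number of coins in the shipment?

Being 167 short of a full case of size k means N ≡ −167 (mod k), i.e. N + 167 is a multiple of each size.
252 = 2^2 × 3^2 × 7
1116 = 2^2 × 3^2 × 31
540 = 2^2 × 3^3 × 5
LCM(252, 1116, 540) = 2^2 × 3^3 × 5 × 7 × 31 = 117180.
Smallest positive N is 117180 − 167 = 117013.

117013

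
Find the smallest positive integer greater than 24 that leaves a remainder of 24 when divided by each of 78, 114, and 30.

7434

N − 24 must be a common multiple of 78, 114, and 30.
78 = 2 × 3 × 13
114 = 2 × 3 × 19
30 = 2 × 3 × 5
LCM(78, 114, 30) = 2 × 3 × 5 × 13 × 19 = 7410.
Smallest N > 24 is LCM + 24 = 7410 + 24 = 7434.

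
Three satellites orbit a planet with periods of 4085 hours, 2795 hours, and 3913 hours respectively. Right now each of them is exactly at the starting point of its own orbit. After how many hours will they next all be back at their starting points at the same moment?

The first simultaneous occurrence is after LCM of the individual periods.
4085 = 5 × 19 × 43
2795 = 5 × 13 × 43
3913 = 7 × 13 × 43
LCM(4085, 2795, 3913) = 5 × 7 × 13 × 19 × 43 = 371735.

371735 hours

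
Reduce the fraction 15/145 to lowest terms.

3/29

15 = 3 × 5
145 = 5 × 29
gcd(15, 145) = 5.
Divide numerator and denominator by 5: 15/145 = 3/29.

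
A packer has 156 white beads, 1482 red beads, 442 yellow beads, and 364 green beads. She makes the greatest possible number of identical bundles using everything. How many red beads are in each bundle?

Number of bundles = gcd(156, 1482, 442, 364).
156 = 2^2 × 3 × 13
1482 = 2 × 3 × 13 × 19
442 = 2 × 13 × 17
364 = 2^2 × 7 × 13
gcd(156, 1482, 442, 364) = 2 × 13 = 26.
red beads per bundle = 1482 / 26 = 57.

57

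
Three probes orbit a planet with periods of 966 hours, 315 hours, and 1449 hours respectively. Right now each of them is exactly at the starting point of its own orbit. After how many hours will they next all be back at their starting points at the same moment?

We need the least common multiple of the intervals.
966 = 2 × 3 × 7 × 23
315 = 3^2 × 5 × 7
1449 = 3^2 × 7 × 23
LCM(966, 315, 1449) = 2 × 3^2 × 5 × 7 × 23 = 14490.

14490 hours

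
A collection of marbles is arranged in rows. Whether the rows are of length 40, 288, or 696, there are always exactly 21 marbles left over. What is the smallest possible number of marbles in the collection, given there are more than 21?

41781

N − 21 must be a common multiple of 40, 288, and 696.
40 = 2^3 × 5
288 = 2^5 × 3^2
696 = 2^3 × 3 × 29
LCM(40, 288, 696) = 2^5 × 3^2 × 5 × 29 = 41760.
Smallest N > 21 is LCM + 21 = 41760 + 21 = 41781.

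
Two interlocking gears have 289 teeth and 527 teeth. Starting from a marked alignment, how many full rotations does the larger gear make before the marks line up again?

All finish a whole number of cycles simultaneously at t = LCM of the periods.
289 = 17^2
527 = 17 × 31
LCM(289, 527) = 17^2 × 31 = 8959.
Rotations for period 527: 8959 / 527 = 17.

17 rotations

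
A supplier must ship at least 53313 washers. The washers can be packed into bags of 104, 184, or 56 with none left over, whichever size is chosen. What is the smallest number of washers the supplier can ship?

66976

The number of washers must be a common multiple of 104, 184, and 56, so a multiple of their LCM.
104 = 2^3 × 13
184 = 2^3 × 23
56 = 2^3 × 7
LCM(104, 184, 56) = 2^3 × 7 × 13 × 23 = 16744.
Smallest multiple of 16744 that is ≥ 53313: ⌈53313/16744⌉ × 16744 = 4 × 16744 = 66976.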